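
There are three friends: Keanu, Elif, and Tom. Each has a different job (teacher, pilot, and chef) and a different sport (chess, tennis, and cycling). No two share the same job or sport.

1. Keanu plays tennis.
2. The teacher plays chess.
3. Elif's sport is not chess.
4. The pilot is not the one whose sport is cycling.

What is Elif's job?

chef

With clues 1–3, teacher is impossible for Elif's job.
With clues 1–4, pilot is impossible for Elif's job.
That leaves chef.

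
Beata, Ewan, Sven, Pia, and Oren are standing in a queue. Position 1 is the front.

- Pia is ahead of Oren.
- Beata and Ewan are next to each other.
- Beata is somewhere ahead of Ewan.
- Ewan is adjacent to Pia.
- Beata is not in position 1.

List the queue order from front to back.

Sven, Beata, Ewan, Pia, Oren

From clue 1: Pia is in {1,2,3,4}.
From clues 1–3: Beata is in {1,2,3,4}.
From clues 1–4: Beata is in {1,2}.
From clues 1–5: Sven → position 1, Beata → position 2, Ewan → position 3, Pia → position 4, Oren → position 5.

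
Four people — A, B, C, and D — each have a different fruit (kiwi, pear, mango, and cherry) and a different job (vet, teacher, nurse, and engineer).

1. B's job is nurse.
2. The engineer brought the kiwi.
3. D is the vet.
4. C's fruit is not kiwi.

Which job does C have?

Clue 1 rules out nurse for C's job.
With clues 1–3, vet is impossible for C's job.
With clues 1–4, engineer is impossible for C's job.
That leaves teacher.

teacher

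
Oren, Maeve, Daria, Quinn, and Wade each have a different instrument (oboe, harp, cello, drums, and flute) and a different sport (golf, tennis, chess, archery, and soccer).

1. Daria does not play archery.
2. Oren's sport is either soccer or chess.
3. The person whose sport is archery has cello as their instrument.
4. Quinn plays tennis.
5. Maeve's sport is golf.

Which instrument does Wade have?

cello

With clues 1–5, drums, flute, harp, and oboe are impossible for Wade's instrument.
That leaves cello.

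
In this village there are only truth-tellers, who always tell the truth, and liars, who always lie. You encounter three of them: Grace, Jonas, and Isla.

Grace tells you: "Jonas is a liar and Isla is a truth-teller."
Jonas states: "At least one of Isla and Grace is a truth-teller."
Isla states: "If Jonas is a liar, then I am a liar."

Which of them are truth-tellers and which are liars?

Consider Grace. Suppose Grace is a truth-teller.
Then no assignment of the remaining roles makes every statement match its speaker's type — contradiction.
So Grace is a liar.
Consider Jonas. Suppose Jonas is a liar.
Then whichever role Isla has, Isla's statement has the wrong truth value — contradiction.
So Jonas is a truth-teller.
With that fixed, Isla's statement is true, so Isla is a truth-teller.

Grace: liar, Jonas: truth-teller, Isla: truth-teller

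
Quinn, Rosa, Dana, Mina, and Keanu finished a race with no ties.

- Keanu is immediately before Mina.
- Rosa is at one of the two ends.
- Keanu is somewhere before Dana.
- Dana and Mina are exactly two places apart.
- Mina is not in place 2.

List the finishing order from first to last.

From clue 1: Mina is in {2,3,4,5}.
From clues 1–2: Rosa is in {1,5}.
From clues 1–4: Quinn is in {3,4}.
From clues 1–5: Rosa → place 1, Keanu → place 2, Mina → place 3, Quinn → place 4, Dana → place 5.

Rosa, Keanu, Mina, Quinn, Dana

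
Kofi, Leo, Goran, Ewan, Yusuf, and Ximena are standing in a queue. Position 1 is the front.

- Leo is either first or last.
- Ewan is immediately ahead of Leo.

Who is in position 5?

With clue 1, Leo is ruled out for position 5.
With clues 1–2, Goran, Kofi, Ximena, and Yusuf are ruled out for position 5.
So position 5 is Ewan.

Ewan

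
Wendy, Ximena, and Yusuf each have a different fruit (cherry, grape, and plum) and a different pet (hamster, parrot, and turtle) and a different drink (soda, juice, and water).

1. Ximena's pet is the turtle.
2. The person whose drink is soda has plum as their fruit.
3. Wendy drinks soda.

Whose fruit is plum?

Wendy

With clues 1–3, Ximena and Yusuf are impossible for the one with fruit plum.
That leaves Wendy.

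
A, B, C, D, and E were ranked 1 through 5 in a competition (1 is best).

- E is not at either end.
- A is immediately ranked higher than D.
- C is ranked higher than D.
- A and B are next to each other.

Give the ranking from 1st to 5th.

From clue 1: E is in {2,3,4}.
From clues 1–3: A is in {2,3,4}.
From clues 1–4: C → rank 1, E → rank 2, B → rank 3, A → rank 4, D → rank 5.

C, E, B, A, D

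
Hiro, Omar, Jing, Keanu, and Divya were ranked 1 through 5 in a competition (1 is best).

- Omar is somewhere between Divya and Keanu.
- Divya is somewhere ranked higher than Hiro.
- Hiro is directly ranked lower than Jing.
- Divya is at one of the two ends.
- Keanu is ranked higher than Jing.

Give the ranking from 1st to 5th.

Divya, Omar, Keanu, Jing, Hiro

From clue 1: Omar is in {2,3,4}.
From clues 1–3: Omar is in {2,4}.
From clues 1–4: Divya → rank 1.
From clues 1–5: Omar → rank 2, Keanu → rank 3, Jing → rank 4, Hiro → rank 5.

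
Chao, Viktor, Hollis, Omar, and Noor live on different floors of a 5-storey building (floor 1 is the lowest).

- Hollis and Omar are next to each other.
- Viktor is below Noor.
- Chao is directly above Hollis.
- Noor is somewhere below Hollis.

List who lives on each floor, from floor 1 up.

Viktor, Noor, Omar, Hollis, Chao

From clues 1–2: Viktor is in {1,2,3,4}.
From clues 1–3: Viktor is in {1,4}.
From clues 1–4: Viktor → floor 1, Noor → floor 2, Omar → floor 3, Hollis → floor 4, Chao → floor 5.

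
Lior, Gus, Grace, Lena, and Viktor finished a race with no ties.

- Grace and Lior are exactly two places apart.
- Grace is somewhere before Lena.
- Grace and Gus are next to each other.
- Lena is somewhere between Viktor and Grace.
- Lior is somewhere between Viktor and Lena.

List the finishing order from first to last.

Gus, Grace, Lena, Lior, Viktor

From clues 1–2: Grace is in {1,2,3,4}.
From clues 1–3: Lena is in {3,4,5}.
From clues 1–4: Viktor → place 5.
From clues 1–5: Gus → place 1, Grace → place 2, Lena → place 3, Lior → place 4.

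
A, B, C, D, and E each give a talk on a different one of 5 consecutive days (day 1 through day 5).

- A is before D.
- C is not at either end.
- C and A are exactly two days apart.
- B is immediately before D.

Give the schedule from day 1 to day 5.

A, E, C, B, D

From clue 1: A is in {1,2,3,4}.
From clues 1–2: C is in {2,3,4}.
From clues 1–3: A is in {1,2,4}.
From clues 1–4: A → day 1, E → day 2, C → day 3, B → day 4, D → day 5.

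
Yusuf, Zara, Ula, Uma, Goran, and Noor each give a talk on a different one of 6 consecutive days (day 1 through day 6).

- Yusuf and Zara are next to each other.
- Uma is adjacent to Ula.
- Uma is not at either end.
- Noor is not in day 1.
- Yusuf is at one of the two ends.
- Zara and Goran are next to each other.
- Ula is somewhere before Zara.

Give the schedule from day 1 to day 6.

From clues 1–3: Uma is in {2,3,4,5}.
From clues 1–5: Yusuf is in {1,6}.
From clues 1–7: Ula → day 1, Uma → day 2, Noor → day 3, Goran → day 4, Zara → day 5, Yusuf → day 6.

Ula, Uma, Noor, Goran, Zara, Yusuf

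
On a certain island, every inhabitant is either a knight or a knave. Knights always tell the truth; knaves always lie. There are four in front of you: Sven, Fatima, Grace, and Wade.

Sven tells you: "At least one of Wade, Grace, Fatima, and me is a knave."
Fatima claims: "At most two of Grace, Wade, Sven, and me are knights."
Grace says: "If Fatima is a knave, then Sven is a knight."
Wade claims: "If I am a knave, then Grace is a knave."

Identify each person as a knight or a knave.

Sven: knight, Fatima: knave, Grace: knight, Wade: knight

Consider Sven. Suppose Sven is a knave.
Then Sven's own statement would have to be false, but it can't be — contradiction.
So Sven is a knight.
With that fixed, Grace's statement is true, so Grace is a knight.
Consider Fatima. Suppose Fatima is a knight.
Then Fatima's own statement would have to be true, but it can't be — contradiction.
So Fatima is a knave.
Consider Wade. Suppose Wade is a knave.
Then Fatima's statement comes out true, contradicting Fatima being a knave.
So Wade is a knight.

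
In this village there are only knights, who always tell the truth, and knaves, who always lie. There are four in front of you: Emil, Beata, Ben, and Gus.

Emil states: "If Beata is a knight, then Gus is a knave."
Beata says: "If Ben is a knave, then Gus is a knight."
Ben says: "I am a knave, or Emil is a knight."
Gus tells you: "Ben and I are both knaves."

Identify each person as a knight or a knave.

Consider Emil. Suppose Emil is a knave.
Then whichever role Ben has, Ben's statement has the wrong truth value — contradiction.
So Emil is a knight.
With that fixed, Ben's statement is true, so Ben is a knight.
With that fixed, Gus's statement is false, so Gus is a knave.
With that fixed, Beata's statement is true, so Beata is a knight.

Emil: knight, Beata: knight, Ben: knight, Gus: knave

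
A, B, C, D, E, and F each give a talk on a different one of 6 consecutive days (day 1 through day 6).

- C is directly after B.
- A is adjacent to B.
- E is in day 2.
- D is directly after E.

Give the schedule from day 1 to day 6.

From clue 1: B is in {1,2,3,4,5}.
From clues 1–2: A is in {1,2,3,4}.
From clues 1–3: E → day 2.
From clues 1–4: F → day 1, D → day 3, A → day 4, B → day 5, C → day 6.

F, E, D, A, B, C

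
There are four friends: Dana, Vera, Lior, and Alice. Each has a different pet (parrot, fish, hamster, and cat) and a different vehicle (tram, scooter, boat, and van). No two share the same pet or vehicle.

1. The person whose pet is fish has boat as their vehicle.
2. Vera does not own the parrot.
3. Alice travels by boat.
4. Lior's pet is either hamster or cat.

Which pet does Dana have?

With clues 1–3, fish is impossible for Dana's pet.
With clues 1–4, cat and hamster are impossible for Dana's pet.
That leaves parrot.

parrot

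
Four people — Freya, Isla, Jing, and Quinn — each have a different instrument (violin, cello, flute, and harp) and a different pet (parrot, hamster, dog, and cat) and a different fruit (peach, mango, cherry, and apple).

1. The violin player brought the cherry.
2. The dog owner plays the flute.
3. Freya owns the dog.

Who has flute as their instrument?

Freya

With clues 1–3, Isla, Jing, and Quinn are impossible for the one with instrument flute.
That leaves Freya.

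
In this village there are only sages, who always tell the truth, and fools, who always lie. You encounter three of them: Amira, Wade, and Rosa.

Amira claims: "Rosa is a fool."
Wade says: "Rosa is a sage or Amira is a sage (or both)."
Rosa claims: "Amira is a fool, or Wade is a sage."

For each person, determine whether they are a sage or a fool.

Amira: fool, Wade: sage, Rosa: sage

Consider Amira. Suppose Amira is a sage.
Then no assignment of the remaining roles makes every statement match its speaker's type — contradiction.
So Amira is a fool.
With that fixed, Rosa's statement is true, so Rosa is a sage.
With that fixed, Wade's statement is true, so Wade is a sage.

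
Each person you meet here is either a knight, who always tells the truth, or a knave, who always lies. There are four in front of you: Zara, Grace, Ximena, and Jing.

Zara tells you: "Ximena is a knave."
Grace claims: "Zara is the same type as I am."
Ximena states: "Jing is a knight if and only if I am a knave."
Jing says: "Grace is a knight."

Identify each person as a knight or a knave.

Consider Zara. Suppose Zara is a knave.
Then whichever role Grace has, Grace's statement has the wrong truth value — contradiction.
So Zara is a knight.
Consider Grace. Suppose Grace is a knight.
Then no assignment of the remaining roles makes every statement match its speaker's type — contradiction.
So Grace is a knave.
With that fixed, Jing's statement is false, so Jing is a knave.
Consider Ximena. Suppose Ximena is a knight.
Then Zara's statement comes out false, contradicting Zara being a knight.
So Ximena is a knave.

Zara: knight, Grace: knave, Ximena: knave, Jing: knave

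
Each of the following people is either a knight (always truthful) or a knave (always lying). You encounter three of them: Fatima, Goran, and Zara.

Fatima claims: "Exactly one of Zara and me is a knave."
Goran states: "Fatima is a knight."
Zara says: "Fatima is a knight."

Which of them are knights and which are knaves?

Consider Fatima. Suppose Fatima is a knight.
Then no assignment of the remaining roles makes every statement match its speaker's type — contradiction.
So Fatima is a knave.
With that fixed, Goran's statement is false, so Goran is a knave.
With that fixed, Zara's statement is false, so Zara is a knave.

Fatima: knave, Goran: knave, Zara: knave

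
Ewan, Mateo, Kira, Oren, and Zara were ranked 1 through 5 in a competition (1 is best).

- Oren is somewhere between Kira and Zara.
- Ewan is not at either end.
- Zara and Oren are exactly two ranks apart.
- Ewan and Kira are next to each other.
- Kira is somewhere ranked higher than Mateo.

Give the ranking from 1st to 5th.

Kira, Ewan, Oren, Mateo, Zara

From clue 1: Oren is in {2,3,4}.
From clues 1–2: Ewan is in {2,3,4}.
From clues 1–4: Oren → rank 3.
From clues 1–5: Kira → rank 1, Ewan → rank 2, Mateo → rank 4, Zara → rank 5.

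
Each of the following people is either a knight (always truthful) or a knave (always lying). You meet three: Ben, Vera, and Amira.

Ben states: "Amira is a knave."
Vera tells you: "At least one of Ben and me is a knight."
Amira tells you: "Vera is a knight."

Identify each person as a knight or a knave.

Consider Ben. Suppose Ben is a knight.
Then no assignment of the remaining roles makes every statement match its speaker's type — contradiction.
So Ben is a knave.
Consider Vera. Suppose Vera is a knave.
Then no assignment of the remaining roles makes every statement match its speaker's type — contradiction.
So Vera is a knight.
With that fixed, Amira's statement is true, so Amira is a knight.

Ben: knave, Vera: knight, Amira: knight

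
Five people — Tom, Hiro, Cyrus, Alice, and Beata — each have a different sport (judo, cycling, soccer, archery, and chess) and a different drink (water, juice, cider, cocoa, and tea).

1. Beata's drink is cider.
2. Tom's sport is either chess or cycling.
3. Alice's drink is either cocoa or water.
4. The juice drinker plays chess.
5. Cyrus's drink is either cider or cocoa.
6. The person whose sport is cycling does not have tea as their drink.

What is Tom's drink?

Clue 1 rules out cider for Tom's drink.
With clues 1–5, cocoa and water are impossible for Tom's drink.
With clues 1–6, tea is impossible for Tom's drink.
That leaves juice.

juice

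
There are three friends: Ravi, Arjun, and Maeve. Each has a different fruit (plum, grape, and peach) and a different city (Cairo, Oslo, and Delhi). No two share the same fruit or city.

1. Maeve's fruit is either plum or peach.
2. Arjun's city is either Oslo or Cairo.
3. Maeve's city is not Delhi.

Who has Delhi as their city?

Ravi

With clues 1–2, Arjun is impossible for the one with city Delhi.
With clues 1–3, Maeve is impossible for the one with city Delhi.
That leaves Ravi.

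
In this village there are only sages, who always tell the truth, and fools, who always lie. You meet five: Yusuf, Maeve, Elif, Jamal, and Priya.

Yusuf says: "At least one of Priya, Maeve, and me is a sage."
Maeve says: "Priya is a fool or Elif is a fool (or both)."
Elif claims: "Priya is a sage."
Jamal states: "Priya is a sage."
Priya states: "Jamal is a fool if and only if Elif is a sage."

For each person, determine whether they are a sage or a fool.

Yusuf: sage, Maeve: sage, Elif: fool, Jamal: fool, Priya: fool

Consider Yusuf. Suppose Yusuf is a fool.
Then no assignment of the remaining roles makes every statement match its speaker's type — contradiction.
So Yusuf is a sage.
Consider Maeve. Suppose Maeve is a fool.
Then no assignment of the remaining roles makes every statement match its speaker's type — contradiction.
So Maeve is a sage.
Consider Elif. Suppose Elif is a sage.
Then no assignment of the remaining roles makes every statement match its speaker's type — contradiction.
So Elif is a fool.
Consider Jamal. Suppose Jamal is a sage.
Then no assignment of the remaining roles makes every statement match its speaker's type — contradiction.
So Jamal is a fool.
With that fixed, Priya's statement is false, so Priya is a fool.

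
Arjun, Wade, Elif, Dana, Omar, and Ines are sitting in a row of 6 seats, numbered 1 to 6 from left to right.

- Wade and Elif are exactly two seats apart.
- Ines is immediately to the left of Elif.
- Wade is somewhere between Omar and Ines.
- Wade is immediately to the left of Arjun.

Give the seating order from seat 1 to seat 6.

Ines, Elif, Dana, Wade, Arjun, Omar

From clues 1–2: Elif is in {2,3,4,5,6}.
From clues 1–3: Wade is in {2,3,4,5}.
From clues 1–4: Ines → seat 1, Elif → seat 2, Dana → seat 3, Wade → seat 4, Arjun → seat 5, Omar → seat 6.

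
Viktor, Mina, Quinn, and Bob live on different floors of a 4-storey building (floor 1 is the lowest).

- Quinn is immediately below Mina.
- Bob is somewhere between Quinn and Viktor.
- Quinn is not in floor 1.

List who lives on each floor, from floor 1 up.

From clue 1: Mina is in {2,3,4}.
From clues 1–2: Viktor is in {1,4}.
From clues 1–3: Viktor → floor 1, Bob → floor 2, Quinn → floor 3, Mina → floor 4.

Viktor, Bob, Quinn, Mina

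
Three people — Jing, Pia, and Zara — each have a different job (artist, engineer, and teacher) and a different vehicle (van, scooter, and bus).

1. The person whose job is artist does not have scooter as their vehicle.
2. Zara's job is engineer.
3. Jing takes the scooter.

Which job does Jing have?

teacher

With clues 1–2, engineer is impossible for Jing's job.
With clues 1–3, artist is impossible for Jing's job.
That leaves teacher.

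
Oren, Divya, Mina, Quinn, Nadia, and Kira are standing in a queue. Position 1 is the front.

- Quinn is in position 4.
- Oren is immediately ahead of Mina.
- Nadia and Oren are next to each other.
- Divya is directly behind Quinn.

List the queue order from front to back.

Nadia, Oren, Mina, Quinn, Divya, Kira

From clue 1: Quinn → position 4.
From clues 1–2: Oren is in {1,2,5}.
From clues 1–3: Nadia → position 1, Oren → position 2, Mina → position 3.
From clues 1–4: Divya → position 5, Kira → position 6.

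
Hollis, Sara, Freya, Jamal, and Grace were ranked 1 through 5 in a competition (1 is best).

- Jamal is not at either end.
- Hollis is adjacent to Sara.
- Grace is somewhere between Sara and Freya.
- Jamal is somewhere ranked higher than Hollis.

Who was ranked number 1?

With clue 1, Jamal is ruled out for rank 1.
With clues 1–3, Grace is ruled out for rank 1.
With clues 1–4, Hollis and Sara are ruled out for rank 1.
So rank 1 is Freya.

Freya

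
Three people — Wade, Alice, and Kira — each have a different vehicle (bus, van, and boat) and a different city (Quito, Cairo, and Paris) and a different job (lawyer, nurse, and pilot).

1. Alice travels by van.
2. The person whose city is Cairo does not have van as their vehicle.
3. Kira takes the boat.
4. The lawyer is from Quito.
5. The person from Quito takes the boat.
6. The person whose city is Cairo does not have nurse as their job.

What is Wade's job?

pilot

With clues 1–5, lawyer is impossible for Wade's job.
With clues 1–6, nurse is impossible for Wade's job.
That leaves pilot.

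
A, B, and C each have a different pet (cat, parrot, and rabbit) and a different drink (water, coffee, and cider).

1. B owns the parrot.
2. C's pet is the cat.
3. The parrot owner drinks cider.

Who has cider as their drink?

B

With clues 1–3, A and C are impossible for the one with drink cider.
That leaves B.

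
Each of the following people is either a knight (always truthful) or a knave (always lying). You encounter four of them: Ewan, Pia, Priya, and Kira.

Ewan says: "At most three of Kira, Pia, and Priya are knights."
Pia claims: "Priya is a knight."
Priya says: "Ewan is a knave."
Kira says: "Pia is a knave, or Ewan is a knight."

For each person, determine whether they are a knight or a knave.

Ewan: knight, Pia: knave, Priya: knave, Kira: knight

Regardless of anyone's role, Ewan's statement is true, so Ewan is a knight.
With that fixed, Priya's statement is false, so Priya is a knave.
With that fixed, Kira's statement is true, so Kira is a knight.
With that fixed, Pia's statement is false, so Pia is a knave.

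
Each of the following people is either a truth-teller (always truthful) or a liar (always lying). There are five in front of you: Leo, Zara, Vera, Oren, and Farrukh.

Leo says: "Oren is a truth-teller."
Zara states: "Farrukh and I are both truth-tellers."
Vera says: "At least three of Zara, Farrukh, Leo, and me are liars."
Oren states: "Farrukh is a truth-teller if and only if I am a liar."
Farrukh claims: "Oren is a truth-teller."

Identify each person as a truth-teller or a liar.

Consider Leo. Suppose Leo is a truth-teller.
Then no assignment of the remaining roles makes every statement match its speaker's type — contradiction.
So Leo is a liar.
Consider Zara. Suppose Zara is a truth-teller.
Then no assignment of the remaining roles makes every statement match its speaker's type — contradiction.
So Zara is a liar.
Consider Vera. Suppose Vera is a liar.
Then Vera's own statement would have to be false, but it can't be — contradiction.
So Vera is a truth-teller.
Consider Oren. Suppose Oren is a truth-teller.
Then Leo's statement comes out true, contradicting Leo being a liar.
So Oren is a liar.
With that fixed, Farrukh's statement is false, so Farrukh is a liar.

Leo: liar, Zara: liar, Vera: truth-teller, Oren: liar, Farrukh: liar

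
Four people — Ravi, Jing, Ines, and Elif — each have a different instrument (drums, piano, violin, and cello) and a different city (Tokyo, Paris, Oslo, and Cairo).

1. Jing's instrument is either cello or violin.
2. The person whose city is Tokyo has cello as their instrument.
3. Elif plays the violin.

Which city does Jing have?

Tokyo

With clues 1–3, Cairo, Oslo, and Paris are impossible for Jing's city.
That leaves Tokyo.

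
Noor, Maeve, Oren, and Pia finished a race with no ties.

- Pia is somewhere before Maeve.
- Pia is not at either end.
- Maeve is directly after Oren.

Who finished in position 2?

Pia

With clues 1–2, Maeve is ruled out for place 2.
With clues 1–3, Noor and Oren are ruled out for place 2.
So place 2 is Pia.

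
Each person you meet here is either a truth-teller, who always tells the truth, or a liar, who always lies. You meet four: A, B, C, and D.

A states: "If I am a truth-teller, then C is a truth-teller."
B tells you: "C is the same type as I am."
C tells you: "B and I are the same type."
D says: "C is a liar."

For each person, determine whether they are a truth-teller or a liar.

Consider A. Suppose A is a liar.
Then A's own statement would have to be false, but it can't be — contradiction.
So A is a truth-teller.
Consider B. Suppose B is a liar.
Then whichever role C has, C's statement has the wrong truth value — contradiction.
So B is a truth-teller.
Consider C. Suppose C is a liar.
Then A's statement comes out false, contradicting A being a truth-teller.
So C is a truth-teller.
With that fixed, D's statement is false, so D is a liar.

A: truth-teller, B: truth-teller, C: truth-teller, D: liar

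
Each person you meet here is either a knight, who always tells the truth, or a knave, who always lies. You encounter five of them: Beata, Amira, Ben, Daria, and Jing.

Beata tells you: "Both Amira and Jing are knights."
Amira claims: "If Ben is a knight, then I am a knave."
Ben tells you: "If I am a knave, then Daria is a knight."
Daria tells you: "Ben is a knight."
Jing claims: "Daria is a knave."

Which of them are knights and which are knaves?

Beata: knight, Amira: knight, Ben: knave, Daria: knave, Jing: knight

Consider Beata. Suppose Beata is a knave.
Then no assignment of the remaining roles makes every statement match its speaker's type — contradiction.
So Beata is a knight.
Consider Amira. Suppose Amira is a knave.
Then Beata's statement comes out false, contradicting Beata being a knight.
So Amira is a knight.
Consider Ben. Suppose Ben is a knight.
Then Amira's statement comes out false, contradicting Amira being a knight.
So Ben is a knave.
With that fixed, Daria's statement is false, so Daria is a knave.
With that fixed, Jing's statement is true, so Jing is a knight.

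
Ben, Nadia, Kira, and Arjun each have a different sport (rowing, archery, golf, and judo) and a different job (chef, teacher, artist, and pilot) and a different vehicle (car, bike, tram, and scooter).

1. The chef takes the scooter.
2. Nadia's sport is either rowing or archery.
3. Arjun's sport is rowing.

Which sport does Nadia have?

With clues 1–2, golf and judo are impossible for Nadia's sport.
With clues 1–3, rowing is impossible for Nadia's sport.
That leaves archery.

archery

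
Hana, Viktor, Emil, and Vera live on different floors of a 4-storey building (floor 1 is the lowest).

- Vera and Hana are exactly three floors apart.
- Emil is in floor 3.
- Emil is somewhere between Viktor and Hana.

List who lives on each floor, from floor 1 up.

Vera, Viktor, Emil, Hana

From clue 1: Hana is in {1,4}.
From clues 1–2: Viktor → floor 2, Emil → floor 3.
From clues 1–3: Vera → floor 1, Hana → floor 4.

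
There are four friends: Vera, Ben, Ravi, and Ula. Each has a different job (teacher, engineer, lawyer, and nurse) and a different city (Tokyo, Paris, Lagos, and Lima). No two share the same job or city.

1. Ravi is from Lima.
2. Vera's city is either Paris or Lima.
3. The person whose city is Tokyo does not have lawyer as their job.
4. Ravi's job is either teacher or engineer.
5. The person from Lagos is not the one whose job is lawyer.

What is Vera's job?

lawyer

With clues 1–5, engineer, nurse, and teacher are impossible for Vera's job.
That leaves lawyer.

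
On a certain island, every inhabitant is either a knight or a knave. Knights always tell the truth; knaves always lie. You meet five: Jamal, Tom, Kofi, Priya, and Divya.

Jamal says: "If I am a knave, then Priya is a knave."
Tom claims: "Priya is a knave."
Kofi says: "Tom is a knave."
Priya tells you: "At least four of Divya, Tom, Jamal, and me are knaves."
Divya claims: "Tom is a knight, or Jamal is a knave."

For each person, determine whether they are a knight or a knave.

Jamal: knight, Tom: knight, Kofi: knave, Priya: knave, Divya: knight

Consider Jamal. Suppose Jamal is a knave.
Then no assignment of the remaining roles makes every statement match its speaker's type — contradiction.
So Jamal is a knight.
With that fixed, Priya's statement is false, so Priya is a knave.
With that fixed, Tom's statement is true, so Tom is a knight.
With that fixed, Kofi's statement is false, so Kofi is a knave.
With that fixed, Divya's statement is true, so Divya is a knight.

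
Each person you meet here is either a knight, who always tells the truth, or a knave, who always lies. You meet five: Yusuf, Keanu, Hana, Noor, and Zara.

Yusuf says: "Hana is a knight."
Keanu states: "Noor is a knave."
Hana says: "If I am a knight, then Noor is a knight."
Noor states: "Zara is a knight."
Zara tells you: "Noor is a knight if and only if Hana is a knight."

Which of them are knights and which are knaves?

Yusuf: knight, Keanu: knave, Hana: knight, Noor: knight, Zara: knight

Consider Yusuf. Suppose Yusuf is a knave.
Then no assignment of the remaining roles makes every statement match its speaker's type — contradiction.
So Yusuf is a knight.
Consider Keanu. Suppose Keanu is a knight.
Then no assignment of the remaining roles makes every statement match its speaker's type — contradiction.
So Keanu is a knave.
Consider Hana. Suppose Hana is a knave.
Then Yusuf's statement comes out false, contradicting Yusuf being a knight.
So Hana is a knight.
Consider Noor. Suppose Noor is a knave.
Then Keanu's statement comes out true, contradicting Keanu being a knave.
So Noor is a knight.
With that fixed, Zara's statement is true, so Zara is a knight.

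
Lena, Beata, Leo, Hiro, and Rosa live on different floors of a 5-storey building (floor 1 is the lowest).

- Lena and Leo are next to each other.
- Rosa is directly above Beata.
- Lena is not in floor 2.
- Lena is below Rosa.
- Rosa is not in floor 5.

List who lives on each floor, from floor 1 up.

Lena, Leo, Beata, Rosa, Hiro

From clues 1–2: Hiro is in {1,3,5}.
From clues 1–4: Leo → floor 2.
From clues 1–5: Lena → floor 1, Beata → floor 3, Rosa → floor 4, Hiro → floor 5.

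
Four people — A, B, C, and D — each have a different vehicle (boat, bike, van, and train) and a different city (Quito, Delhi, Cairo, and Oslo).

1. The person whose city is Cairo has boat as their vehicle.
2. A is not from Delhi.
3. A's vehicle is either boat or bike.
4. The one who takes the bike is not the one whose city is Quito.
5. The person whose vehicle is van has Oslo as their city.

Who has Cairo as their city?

A

With clues 1–5, B, C, and D are impossible for the one with city Cairo.
That leaves A.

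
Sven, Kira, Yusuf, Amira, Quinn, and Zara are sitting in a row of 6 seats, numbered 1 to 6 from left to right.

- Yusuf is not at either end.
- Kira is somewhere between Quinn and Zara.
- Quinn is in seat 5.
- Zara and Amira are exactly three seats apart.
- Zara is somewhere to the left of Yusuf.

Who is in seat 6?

Sven

With clue 1, Yusuf is ruled out for seat 6.
With clues 1–2, Kira is ruled out for seat 6.
With clues 1–3, Quinn and Zara are ruled out for seat 6.
With clues 1–5, Amira is ruled out for seat 6.
So seat 6 is Sven.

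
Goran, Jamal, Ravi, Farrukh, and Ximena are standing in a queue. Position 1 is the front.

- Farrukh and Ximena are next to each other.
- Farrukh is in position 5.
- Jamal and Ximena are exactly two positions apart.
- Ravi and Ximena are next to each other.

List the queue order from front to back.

From clues 1–2: Ximena → position 4, Farrukh → position 5.
From clues 1–3: Jamal → position 2.
From clues 1–4: Goran → position 1, Ravi → position 3.

Goran, Jamal, Ravi, Ximena, Farrukh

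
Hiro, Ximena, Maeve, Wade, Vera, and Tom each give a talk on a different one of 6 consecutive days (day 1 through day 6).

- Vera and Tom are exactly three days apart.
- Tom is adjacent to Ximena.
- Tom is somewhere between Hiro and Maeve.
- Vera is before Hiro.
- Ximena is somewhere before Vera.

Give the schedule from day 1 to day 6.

Maeve, Tom, Ximena, Wade, Vera, Hiro

From clues 1–3: Ximena is in {2,3,4,5}.
From clues 1–4: Ximena is in {3,4,5}.
From clues 1–5: Maeve → day 1, Tom → day 2, Ximena → day 3, Wade → day 4, Vera → day 5, Hiro → day 6.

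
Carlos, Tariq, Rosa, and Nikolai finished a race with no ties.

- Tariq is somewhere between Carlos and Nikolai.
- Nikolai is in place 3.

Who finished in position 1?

With clue 1, Tariq is ruled out for place 1.
With clues 1–2, Nikolai and Rosa are ruled out for place 1.
So place 1 is Carlos.

Carlos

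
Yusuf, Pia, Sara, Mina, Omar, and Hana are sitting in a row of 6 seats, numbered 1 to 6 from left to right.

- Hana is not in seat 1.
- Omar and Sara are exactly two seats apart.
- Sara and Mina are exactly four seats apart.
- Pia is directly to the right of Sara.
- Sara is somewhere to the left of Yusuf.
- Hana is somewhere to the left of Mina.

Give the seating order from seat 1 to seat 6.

Sara, Pia, Omar, Hana, Mina, Yusuf

From clue 1: Hana is in {2,3,4,5,6}.
From clues 1–3: Omar is in {3,4}.
From clues 1–5: Sara → seat 1, Pia → seat 2, Omar → seat 3, Mina → seat 5.
From clues 1–6: Hana → seat 4, Yusuf → seat 6.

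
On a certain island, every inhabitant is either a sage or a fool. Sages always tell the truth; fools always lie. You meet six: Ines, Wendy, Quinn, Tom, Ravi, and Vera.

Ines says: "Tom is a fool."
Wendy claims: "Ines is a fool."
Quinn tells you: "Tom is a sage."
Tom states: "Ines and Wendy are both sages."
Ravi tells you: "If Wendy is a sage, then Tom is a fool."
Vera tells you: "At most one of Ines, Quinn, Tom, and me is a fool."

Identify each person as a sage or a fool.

Ines: sage, Wendy: fool, Quinn: fool, Tom: fool, Ravi: sage, Vera: fool

Consider Ines. Suppose Ines is a fool.
Then no assignment of the remaining roles makes every statement match its speaker's type — contradiction.
So Ines is a sage.
With that fixed, Wendy's statement is false, so Wendy is a fool.
With that fixed, Tom's statement is false, so Tom is a fool.
With that fixed, Ravi's statement is true, so Ravi is a sage.
With that fixed, Quinn's statement is false, so Quinn is a fool.
With that fixed, Vera's statement is false, so Vera is a fool.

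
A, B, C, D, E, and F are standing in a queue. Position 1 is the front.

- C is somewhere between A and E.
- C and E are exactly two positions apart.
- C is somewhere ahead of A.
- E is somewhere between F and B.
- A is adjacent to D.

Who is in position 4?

With clues 1–3, E is ruled out for position 4.
With clues 1–4, A and D are ruled out for position 4.
With clues 1–5, B and F are ruled out for position 4.
So position 4 is C.

C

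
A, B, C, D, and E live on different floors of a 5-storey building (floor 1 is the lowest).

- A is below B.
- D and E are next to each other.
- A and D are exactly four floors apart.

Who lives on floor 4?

With clues 1–3, A, B, C, and D are ruled out for floor 4.
So floor 4 is E.

E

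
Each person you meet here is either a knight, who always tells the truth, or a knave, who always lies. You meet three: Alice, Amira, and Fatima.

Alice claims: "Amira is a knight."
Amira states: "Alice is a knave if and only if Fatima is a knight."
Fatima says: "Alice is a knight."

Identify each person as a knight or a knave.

Consider Alice. Suppose Alice is a knight.
Then no assignment of the remaining roles makes every statement match its speaker's type — contradiction.
So Alice is a knave.
With that fixed, Fatima's statement is false, so Fatima is a knave.
With that fixed, Amira's statement is false, so Amira is a knave.

Alice: knave, Amira: knave, Fatima: knave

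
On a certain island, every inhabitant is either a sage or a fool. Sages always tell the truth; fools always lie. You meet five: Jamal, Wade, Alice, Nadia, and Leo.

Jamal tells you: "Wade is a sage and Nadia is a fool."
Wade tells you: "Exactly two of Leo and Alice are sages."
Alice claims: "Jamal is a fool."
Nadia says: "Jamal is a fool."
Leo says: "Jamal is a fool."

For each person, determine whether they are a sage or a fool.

Consider Jamal. Suppose Jamal is a sage.
Then no assignment of the remaining roles makes every statement match its speaker's type — contradiction.
So Jamal is a fool.
With that fixed, Alice's statement is true, so Alice is a sage.
With that fixed, Nadia's statement is true, so Nadia is a sage.
With that fixed, Leo's statement is true, so Leo is a sage.
With that fixed, Wade's statement is true, so Wade is a sage.

Jamal: fool, Wade: sage, Alice: sage, Nadia: sage, Leo: sage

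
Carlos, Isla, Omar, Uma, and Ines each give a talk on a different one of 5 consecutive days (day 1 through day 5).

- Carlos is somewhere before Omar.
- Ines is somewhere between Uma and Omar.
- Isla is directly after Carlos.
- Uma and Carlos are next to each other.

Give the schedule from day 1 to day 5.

From clue 1: Carlos is in {1,2,3,4}.
From clues 1–2: Ines is in {2,3,4}.
From clues 1–3: Omar is in {3,5}.
From clues 1–4: Uma → day 1, Carlos → day 2, Isla → day 3, Ines → day 4, Omar → day 5.

Uma, Carlos, Isla, Ines, Omar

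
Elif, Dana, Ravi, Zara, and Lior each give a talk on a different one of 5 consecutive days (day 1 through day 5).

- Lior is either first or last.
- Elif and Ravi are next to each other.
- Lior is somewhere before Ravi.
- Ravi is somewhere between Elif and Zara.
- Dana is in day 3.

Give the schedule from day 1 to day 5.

Lior, Zara, Dana, Ravi, Elif

From clue 1: Lior is in {1,5}.
From clues 1–3: Lior → day 1.
From clues 1–4: Ravi is in {3,4}.
From clues 1–5: Zara → day 2, Dana → day 3, Ravi → day 4, Elif → day 5.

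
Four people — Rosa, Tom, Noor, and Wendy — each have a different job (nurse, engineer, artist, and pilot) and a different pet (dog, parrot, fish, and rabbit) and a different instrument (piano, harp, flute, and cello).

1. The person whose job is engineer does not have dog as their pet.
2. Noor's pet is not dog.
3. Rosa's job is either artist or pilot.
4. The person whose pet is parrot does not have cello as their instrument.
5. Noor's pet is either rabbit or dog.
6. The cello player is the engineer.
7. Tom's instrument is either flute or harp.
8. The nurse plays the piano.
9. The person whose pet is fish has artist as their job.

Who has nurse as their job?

Wendy

With clues 1–3, Rosa is impossible for the one with job nurse.
With clues 1–8, Tom is impossible for the one with job nurse.
With clues 1–9, Noor is impossible for the one with job nurse.
That leaves Wendy.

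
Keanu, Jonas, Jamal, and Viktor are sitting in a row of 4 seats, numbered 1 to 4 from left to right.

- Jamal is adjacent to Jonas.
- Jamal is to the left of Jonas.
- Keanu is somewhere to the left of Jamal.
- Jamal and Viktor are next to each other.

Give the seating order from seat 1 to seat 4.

From clues 1–2: Jonas is in {2,3,4}.
From clues 1–3: Keanu is in {1,2}.
From clues 1–4: Keanu → seat 1, Viktor → seat 2, Jamal → seat 3, Jonas → seat 4.

Keanu, Viktor, Jamal, Jonas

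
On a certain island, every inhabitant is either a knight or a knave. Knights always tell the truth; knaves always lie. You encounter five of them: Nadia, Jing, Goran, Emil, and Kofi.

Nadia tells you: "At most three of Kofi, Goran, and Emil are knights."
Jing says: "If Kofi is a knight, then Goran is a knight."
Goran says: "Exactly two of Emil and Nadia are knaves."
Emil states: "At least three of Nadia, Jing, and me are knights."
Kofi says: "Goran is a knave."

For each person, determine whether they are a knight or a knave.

Regardless of anyone's role, Nadia's statement is true, so Nadia is a knight.
With that fixed, Goran's statement is false, so Goran is a knave.
With that fixed, Kofi's statement is true, so Kofi is a knight.
With that fixed, Jing's statement is false, so Jing is a knave.
With that fixed, Emil's statement is false, so Emil is a knave.

Nadia: knight, Jing: knave, Goran: knave, Emil: knave, Kofi: knight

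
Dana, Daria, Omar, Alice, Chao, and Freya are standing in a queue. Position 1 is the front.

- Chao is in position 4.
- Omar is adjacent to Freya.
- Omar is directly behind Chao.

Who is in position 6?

Freya

With clue 1, Chao is ruled out for position 6.
With clues 1–3, Alice, Dana, Daria, and Omar are ruled out for position 6.
So position 6 is Freya.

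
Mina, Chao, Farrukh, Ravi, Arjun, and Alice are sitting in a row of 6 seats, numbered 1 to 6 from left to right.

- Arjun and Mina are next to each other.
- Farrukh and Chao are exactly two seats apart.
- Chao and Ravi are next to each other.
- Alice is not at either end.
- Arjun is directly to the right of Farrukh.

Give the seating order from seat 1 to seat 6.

Ravi, Chao, Alice, Farrukh, Arjun, Mina

From clues 1–4: Mina is in {1,2,5,6}.
From clues 1–5: Ravi → seat 1, Chao → seat 2, Alice → seat 3, Farrukh → seat 4, Arjun → seat 5, Mina → seat 6.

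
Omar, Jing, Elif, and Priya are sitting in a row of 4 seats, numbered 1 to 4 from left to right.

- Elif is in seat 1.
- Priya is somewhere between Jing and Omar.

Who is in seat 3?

With clue 1, Elif is ruled out for seat 3.
With clues 1–2, Jing and Omar are ruled out for seat 3.
So seat 3 is Priya.

Priya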